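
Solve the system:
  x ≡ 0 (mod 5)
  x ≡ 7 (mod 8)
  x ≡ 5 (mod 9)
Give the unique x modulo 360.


Moduli 5, 8, 9 are pairwise coprime; by CRT there is a unique solution modulo M = 5 · 8 · 9 = 360.
Solve pairwise, accumulating the modulus:
  Start with x ≡ 0 (mod 5).
  Combine with x ≡ 7 (mod 8): since gcd(5, 8) = 1, we get a unique residue mod 40.
    Write x = 0 + 5·t and substitute into x ≡ 7 (mod 8): 5·t ≡ 7 − 0 = 7 (mod 8).
    The inverse of 5 mod 8 is 5 (since 5·5 = 25 = 3·8 + 1), so t ≡ 5·7 = 35 ≡ 3 (mod 8).
    Then x = 0 + 5·3 = 15, valid modulo lcm(5, 8) = 40: x ≡ 15 (mod 40).
  Combine with x ≡ 5 (mod 9): since gcd(40, 9) = 1, we get a unique residue mod 360.
    Write x = 15 + 40·t and substitute into x ≡ 5 (mod 9): 40·t ≡ 5 − 15 = -10 (mod 9).
    Reduce coefficients mod 9: 4·t ≡ 8 (mod 9).
    The inverse of 4 mod 9 is 7 (since 4·7 = 28 = 3·9 + 1), so t ≡ 7·8 = 56 ≡ 2 (mod 9).
    Then x = 15 + 40·2 = 95, valid modulo lcm(40, 9) = 360: x ≡ 95 (mod 360).
Verify: 95 mod 5 = 0 ✓, 95 mod 8 = 7 ✓, 95 mod 9 = 5 ✓.

x ≡ 95 (mod 360).


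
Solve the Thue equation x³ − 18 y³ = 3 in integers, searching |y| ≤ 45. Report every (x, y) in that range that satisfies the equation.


The equation is x³ - 18y³ = 3. For fixed y, x³ = 18·y³ + 3, so a solution requires the RHS to be a perfect cube.
Strategy: iterate y from -45 to 45, compute RHS = 18·y³ + 3, and check whether it is a (positive or negative) perfect cube.
Check small values of y:
  y = 0: RHS = 3 is not a perfect cube.
  y = 1: RHS = 21 is not a perfect cube.
  y = -1: RHS = -15 is not a perfect cube.
  y = 2: RHS = 147 is not a perfect cube.
  y = -2: RHS = -141 is not a perfect cube.
  y = 3: RHS = 489 is not a perfect cube.
  y = -3: RHS = -483 is not a perfect cube.
Continuing the search up to |y| = 45 finds no solutions either.
No (x, y) in the scanned range satisfies the equation.

No integer solutions with |y| ≤ 45.


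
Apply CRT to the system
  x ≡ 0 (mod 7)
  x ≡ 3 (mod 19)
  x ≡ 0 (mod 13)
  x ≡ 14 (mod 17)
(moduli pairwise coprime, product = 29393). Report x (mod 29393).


Product of moduli M = 7 · 19 · 13 · 17 = 29393.
Merge one congruence at a time:
  Start: x ≡ 0 (mod 7).
  Combine with x ≡ 3 (mod 19); new modulus lcm = 133.
    Write x = 0 + 7·t and substitute into x ≡ 3 (mod 19): 7·t ≡ 3 − 0 = 3 (mod 19).
    The inverse of 7 mod 19 is 11 (since 7·11 = 77 = 4·19 + 1), so t ≡ 11·3 = 33 ≡ 14 (mod 19).
    Then x = 0 + 7·14 = 98, valid modulo lcm(7, 19) = 133: x ≡ 98 (mod 133).
  Combine with x ≡ 0 (mod 13); new modulus lcm = 1729.
    Write x = 98 + 133·t and substitute into x ≡ 0 (mod 13): 133·t ≡ 0 − 98 = -98 (mod 13).
    Reduce coefficients mod 13: 3·t ≡ 6 (mod 13).
    The inverse of 3 mod 13 is 9 (since 3·9 = 27 = 2·13 + 1), so t ≡ 9·6 = 54 ≡ 2 (mod 13).
    Then x = 98 + 133·2 = 364, valid modulo lcm(133, 13) = 1729: x ≡ 364 (mod 1729).
  Combine with x ≡ 14 (mod 17); new modulus lcm = 29393.
    Write x = 364 + 1729·t and substitute into x ≡ 14 (mod 17): 1729·t ≡ 14 − 364 = -350 (mod 17).
    Reduce coefficients mod 17: 12·t ≡ 7 (mod 17).
    The inverse of 12 mod 17 is 10 (since 12·10 = 120 = 7·17 + 1), so t ≡ 10·7 = 70 ≡ 2 (mod 17).
    Then x = 364 + 1729·2 = 3822, valid modulo lcm(1729, 17) = 29393: x ≡ 3822 (mod 29393).
Verify against each original: 3822 mod 7 = 0, 3822 mod 19 = 3, 3822 mod 13 = 0, 3822 mod 17 = 14.

x ≡ 3822 (mod 29393).


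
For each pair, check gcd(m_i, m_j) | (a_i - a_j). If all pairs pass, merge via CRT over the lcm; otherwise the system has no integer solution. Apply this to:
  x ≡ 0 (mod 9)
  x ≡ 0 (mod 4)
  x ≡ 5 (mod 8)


Moduli 9, 4, 8 are not pairwise coprime, so CRT works modulo lcm(m_i) when all pairwise compatibility conditions hold.
Pairwise compatibility: gcd(m_i, m_j) must divide a_i - a_j for every pair.
Merge one congruence at a time:
  Start: x ≡ 0 (mod 9).
  Combine with x ≡ 0 (mod 4): gcd(9, 4) = 1; 0 - 0 = 0, which IS divisible by 1, so compatible.
    Write x = 0 + 9·t and substitute into x ≡ 0 (mod 4): 9·t ≡ 0 − 0 = 0 (mod 4).
    Reduce coefficients mod 4: 1·t ≡ 0 (mod 4).
    So t ≡ 0 (mod 4).
    Then x = 0 + 9·0 = 0, valid modulo lcm(9, 4) = 36: x ≡ 0 (mod 36).
  Combine with x ≡ 5 (mod 8): gcd(36, 8) = 4, and 5 - 0 = 5 is NOT divisible by 4.
    ⇒ system is inconsistent (no integer solution).

No solution (the system is inconsistent).


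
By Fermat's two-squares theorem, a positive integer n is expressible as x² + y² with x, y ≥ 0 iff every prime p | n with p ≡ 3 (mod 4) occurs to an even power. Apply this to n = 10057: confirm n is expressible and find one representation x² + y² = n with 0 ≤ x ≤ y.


Step 1: Factor n = 10057 = 89 · 113.
Step 2: Check the mod-4 condition on each prime factor: 89 ≡ 1 (mod 4), exponent 1; 113 ≡ 1 (mod 4), exponent 1.
All primes ≡ 3 (mod 4) appear to even exponent (or don't appear), so by the two-squares theorem n IS expressible as a sum of two squares.
Step 3: Build a representation. Here n = 89 · 113 is a product of primes ≡ 1 (mod 4). Each prime p ≡ 1 (mod 4) is itself a sum of two squares; find a² by testing p − a² for a perfect square:
  89: 89 − 1² = 88, 89 − 2² = 85, 89 − 3² = 80, 89 − 4² = 73, 89 − 5² = 64 = 8² ⇒ 89 = 5² + 8².
  113: 113 − 1² = 112, 113 − 2² = 109, 113 − 3² = 104, 113 − 4² = 97, 113 − 5² = 88, 113 − 6² = 77, 113 − 7² = 64 = 8² ⇒ 113 = 7² + 8².
  Combine using the Brahmagupta–Fibonacci identity (a² + b²)(c² + d²) = (ac − bd)² + (ad + bc)² = (ac + bd)² + (ad − bc)²:
  89 · 113 = 10057: from (5² + 8²)(7² + 8²), take (5·7 − 8·8, 5·8 + 8·7) = (35 − 64, 40 + 56) = (-29, 96); dropping signs (only squares matter) gives (29, 96); check 29² + 96² = 841 + 9216 = 10057 ✓.
Step 4: Order so x ≤ y and verify: 29² + 96² = 841 + 9216 = 10057 = n. ✓

n = 10057 = 29² + 96² (one valid representation with x ≤ y).


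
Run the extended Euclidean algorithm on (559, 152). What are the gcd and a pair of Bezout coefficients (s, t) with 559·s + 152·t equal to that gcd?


Euclidean algorithm on (559, 152) — divide until remainder is 0:
  559 = 3 · 152 + 103
  152 = 1 · 103 + 49
  103 = 2 · 49 + 5
  49 = 9 · 5 + 4
  5 = 1 · 4 + 1
  4 = 4 · 1 + 0
gcd(559, 152) = 1.
Track Bezout coefficients alongside the remainders: start with r₀ = 559 = a·1 + b·0 (s = 1, t = 0) and r₁ = 152 = a·0 + b·1 (s = 0, t = 1); each new remainder r_{k+1} = r_{k-1} − q_k·r_k inherits s_{k+1} = s_{k-1} − q_k·s_k, t_{k+1} = t_{k-1} − q_k·t_k, so r_k = a·s_k + b·t_k at every step:
  q = 3: r = 103, s = 1 − 3·0 = 1, t = 0 − 3·1 = -3  (check: 559·1 + 152·(-3) = 103)
  q = 1: r = 49, s = 0 − 1·1 = -1, t = 1 − 1·(-3) = 4  (check: 559·(-1) + 152·4 = 49)
  q = 2: r = 5, s = 1 − 2·(-1) = 3, t = -3 − 2·4 = -11  (check: 559·3 + 152·(-11) = 5)
  q = 9: r = 4, s = -1 − 9·3 = -28, t = 4 − 9·(-11) = 103  (check: 559·(-28) + 152·103 = 4)
  q = 1: r = 1, s = 3 − 1·(-28) = 31, t = -11 − 1·103 = -114  (check: 559·31 + 152·(-114) = 1)
The row with r = 1 (the gcd) gives the Bezout coefficients s = 31, t = -114.
Result: 559 · (31) + 152 · (-114) = 1.

gcd(559, 152) = 1; s = 31, t = -114 (check: 559·31 + 152·(-114) = 1).


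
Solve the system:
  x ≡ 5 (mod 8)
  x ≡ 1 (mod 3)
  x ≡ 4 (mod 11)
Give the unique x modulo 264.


Moduli 8, 3, 11 are pairwise coprime; by CRT there is a unique solution modulo M = 8 · 3 · 11 = 264.
Solve pairwise, accumulating the modulus:
  Start with x ≡ 5 (mod 8).
  Combine with x ≡ 1 (mod 3): since gcd(8, 3) = 1, we get a unique residue mod 24.
    Write x = 5 + 8·t and substitute into x ≡ 1 (mod 3): 8·t ≡ 1 − 5 = -4 (mod 3).
    Reduce coefficients mod 3: 2·t ≡ 2 (mod 3).
    The inverse of 2 mod 3 is 2 (since 2·2 = 4 = 1·3 + 1), so t ≡ 2·2 = 4 ≡ 1 (mod 3).
    Then x = 5 + 8·1 = 13, valid modulo lcm(8, 3) = 24: x ≡ 13 (mod 24).
  Combine with x ≡ 4 (mod 11): since gcd(24, 11) = 1, we get a unique residue mod 264.
    Write x = 13 + 24·t and substitute into x ≡ 4 (mod 11): 24·t ≡ 4 − 13 = -9 (mod 11).
    Reduce coefficients mod 11: 2·t ≡ 2 (mod 11).
    The inverse of 2 mod 11 is 6 (since 2·6 = 12 = 1·11 + 1), so t ≡ 6·2 = 12 ≡ 1 (mod 11).
    Then x = 13 + 24·1 = 37, valid modulo lcm(24, 11) = 264: x ≡ 37 (mod 264).
Verify: 37 mod 8 = 5 ✓, 37 mod 3 = 1 ✓, 37 mod 11 = 4 ✓.

x ≡ 37 (mod 264).


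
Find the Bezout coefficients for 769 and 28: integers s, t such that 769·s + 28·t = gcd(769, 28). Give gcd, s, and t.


Euclidean algorithm on (769, 28) — divide until remainder is 0:
  769 = 27 · 28 + 13
  28 = 2 · 13 + 2
  13 = 6 · 2 + 1
  2 = 2 · 1 + 0
gcd(769, 28) = 1.
Track Bezout coefficients alongside the remainders: start with r₀ = 769 = a·1 + b·0 (s = 1, t = 0) and r₁ = 28 = a·0 + b·1 (s = 0, t = 1); each new remainder r_{k+1} = r_{k-1} − q_k·r_k inherits s_{k+1} = s_{k-1} − q_k·s_k, t_{k+1} = t_{k-1} − q_k·t_k, so r_k = a·s_k + b·t_k at every step:
  q = 27: r = 13, s = 1 − 27·0 = 1, t = 0 − 27·1 = -27  (check: 769·1 + 28·(-27) = 13)
  q = 2: r = 2, s = 0 − 2·1 = -2, t = 1 − 2·(-27) = 55  (check: 769·(-2) + 28·55 = 2)
  q = 6: r = 1, s = 1 − 6·(-2) = 13, t = -27 − 6·55 = -357  (check: 769·13 + 28·(-357) = 1)
The row with r = 1 (the gcd) gives the Bezout coefficients s = 13, t = -357.
Result: 769 · (13) + 28 · (-357) = 1.

gcd(769, 28) = 1; s = 13, t = -357 (check: 769·13 + 28·(-357) = 1).


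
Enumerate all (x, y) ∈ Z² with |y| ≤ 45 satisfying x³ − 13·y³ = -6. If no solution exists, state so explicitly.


The equation is x³ - 13y³ = -6. For fixed y, x³ = 13·y³ − 6, so a solution requires the RHS to be a perfect cube.
Strategy: iterate y from -45 to 45, compute RHS = 13·y³ − 6, and check whether it is a (positive or negative) perfect cube.
Check small values of y:
  y = 0: RHS = -6 is not a perfect cube.
  y = 1: RHS = 7 is not a perfect cube.
  y = -1: RHS = -19 is not a perfect cube.
  y = 2: RHS = 98 is not a perfect cube.
  y = -2: RHS = -110 is not a perfect cube.
  y = 3: RHS = 345 is not a perfect cube.
  y = -3: RHS = -357 is not a perfect cube.
Continuing the search up to |y| = 45 finds no solutions either.
No (x, y) in the scanned range satisfies the equation.

No integer solutions with |y| ≤ 45.


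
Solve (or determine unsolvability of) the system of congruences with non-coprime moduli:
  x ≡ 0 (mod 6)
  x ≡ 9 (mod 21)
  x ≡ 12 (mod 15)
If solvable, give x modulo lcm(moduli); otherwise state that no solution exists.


Moduli 6, 21, 15 are not pairwise coprime, so CRT works modulo lcm(m_i) when all pairwise compatibility conditions hold.
Pairwise compatibility: gcd(m_i, m_j) must divide a_i - a_j for every pair.
Merge one congruence at a time:
  Start: x ≡ 0 (mod 6).
  Combine with x ≡ 9 (mod 21): gcd(6, 21) = 3; 9 - 0 = 9, which IS divisible by 3, so compatible.
    Write x = 0 + 6·t and substitute into x ≡ 9 (mod 21): 6·t ≡ 9 − 0 = 9 (mod 21).
    Divide the congruence (and modulus) by g = 3: 2·t ≡ 3 (mod 7).
    The inverse of 2 mod 7 is 4 (since 2·4 = 8 = 1·7 + 1), so t ≡ 4·3 = 12 ≡ 5 (mod 7).
    Then x = 0 + 6·5 = 30, valid modulo lcm(6, 21) = 42: x ≡ 30 (mod 42).
  Combine with x ≡ 12 (mod 15): gcd(42, 15) = 3; 12 - 30 = -18, which IS divisible by 3, so compatible.
    Write x = 30 + 42·t and substitute into x ≡ 12 (mod 15): 42·t ≡ 12 − 30 = -18 (mod 15).
    Divide the congruence (and modulus) by g = 3: 14·t ≡ -6 (mod 5).
    Reduce coefficients mod 5: 4·t ≡ 4 (mod 5).
    The inverse of 4 mod 5 is 4 (since 4·4 = 16 = 3·5 + 1), so t ≡ 4·4 = 16 ≡ 1 (mod 5).
    Then x = 30 + 42·1 = 72, valid modulo lcm(42, 15) = 210: x ≡ 72 (mod 210).
Verify: 72 mod 6 = 0, 72 mod 21 = 9, 72 mod 15 = 12.

x ≡ 72 (mod 210).


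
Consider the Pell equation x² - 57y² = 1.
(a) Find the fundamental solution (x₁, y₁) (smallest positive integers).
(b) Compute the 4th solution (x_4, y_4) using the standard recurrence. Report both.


Step 1: Find the fundamental solution (x₁, y₁) of x² - 57y² = 1.
  Expand √57 as a continued fraction. a₀ = ⌊√57⌋ = 7; iterate m_{k+1} = d_k·a_k − m_k, d_{k+1} = (57 − m_{k+1}²)/d_k, a_{k+1} = ⌊(a₀ + m_{k+1})/d_{k+1}⌋ (starting m₀ = 0, d₀ = 1), with convergents p_k = a_k·p_{k-1} + p_{k-2}, q_k = a_k·q_{k-1} + q_{k-2} (p₋₁ = 1, q₋₁ = 0):
  k = 0: a₀ = 7; p₀/q₀ = 7/1; p₀² − 57·q₀² = 49 − 57 = -8.
  k = 1: m = 7, d = 8, a = ⌊(7 + 7)/8⌋ = 1; p/q = (1·7 + 1)/(1·1 + 0) = 8/1; p² − 57·q² = 64 − 57 = 7.
  k = 2: m = 1, d = 7, a = ⌊(7 + 1)/7⌋ = 1; p/q = (1·8 + 7)/(1·1 + 1) = 15/2; p² − 57·q² = 225 − 228 = -3.
  k = 3: m = 6, d = 3, a = ⌊(7 + 6)/3⌋ = 4; p/q = (4·15 + 8)/(4·2 + 1) = 68/9; p² − 57·q² = 4624 − 4617 = 7.
  k = 4: m = 6, d = 7, a = ⌊(7 + 6)/7⌋ = 1; p/q = (1·68 + 15)/(1·9 + 2) = 83/11; p² − 57·q² = 6889 − 6897 = -8.
  k = 5: m = 1, d = 8, a = ⌊(7 + 1)/8⌋ = 1; p/q = (1·83 + 68)/(1·11 + 9) = 151/20; p² − 57·q² = 22801 − 22800 = 1.
  The first convergent with p² − 57·q² = 1 gives the fundamental solution (x₁, y₁) = (151, 20).
Step 2: Apply the recurrence (x_{n+1}, y_{n+1}) = (x₁x_n + 57y₁y_n, x₁y_n + y₁x_n) repeatedly.
  From (x_1, y_1) = (151, 20): x_2 = 151·151 + 57·20·20 = 45601; y_2 = 151·20 + 20·151 = 6040.
  From (x_2, y_2) = (45601, 6040): x_3 = 151·45601 + 57·20·6040 = 13771351; y_3 = 151·6040 + 20·45601 = 1824060.
  From (x_3, y_3) = (13771351, 1824060): x_4 = 151·13771351 + 57·20·1824060 = 4158902401; y_4 = 151·1824060 + 20·13771351 = 550860080.
Step 3: Verify x_4² - 57·y_4² = 17296469181043564801 - 17296469181043564800 = 1 (should be 1). ✓

(x_1, y_1) = (151, 20); (x_4, y_4) = (4158902401, 550860080).


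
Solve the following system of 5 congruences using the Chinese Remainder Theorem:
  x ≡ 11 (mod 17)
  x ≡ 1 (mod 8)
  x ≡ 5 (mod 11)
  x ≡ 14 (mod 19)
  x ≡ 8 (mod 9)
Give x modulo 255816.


Product of moduli M = 17 · 8 · 11 · 19 · 9 = 255816.
Merge one congruence at a time:
  Start: x ≡ 11 (mod 17).
  Combine with x ≡ 1 (mod 8); new modulus lcm = 136.
    Write x = 11 + 17·t and substitute into x ≡ 1 (mod 8): 17·t ≡ 1 − 11 = -10 (mod 8).
    Reduce coefficients mod 8: 1·t ≡ 6 (mod 8).
    So t ≡ 6 (mod 8).
    Then x = 11 + 17·6 = 113, valid modulo lcm(17, 8) = 136: x ≡ 113 (mod 136).
  Combine with x ≡ 5 (mod 11); new modulus lcm = 1496.
    Write x = 113 + 136·t and substitute into x ≡ 5 (mod 11): 136·t ≡ 5 − 113 = -108 (mod 11).
    Reduce coefficients mod 11: 4·t ≡ 2 (mod 11).
    The inverse of 4 mod 11 is 3 (since 4·3 = 12 = 1·11 + 1), so t ≡ 3·2 = 6 ≡ 6 (mod 11).
    Then x = 113 + 136·6 = 929, valid modulo lcm(136, 11) = 1496: x ≡ 929 (mod 1496).
  Combine with x ≡ 14 (mod 19); new modulus lcm = 28424.
    Write x = 929 + 1496·t and substitute into x ≡ 14 (mod 19): 1496·t ≡ 14 − 929 = -915 (mod 19).
    Reduce coefficients mod 19: 14·t ≡ 16 (mod 19).
    The inverse of 14 mod 19 is 15 (since 14·15 = 210 = 11·19 + 1), so t ≡ 15·16 = 240 ≡ 12 (mod 19).
    Then x = 929 + 1496·12 = 18881, valid modulo lcm(1496, 19) = 28424: x ≡ 18881 (mod 28424).
  Combine with x ≡ 8 (mod 9); new modulus lcm = 255816.
    Write x = 18881 + 28424·t and substitute into x ≡ 8 (mod 9): 28424·t ≡ 8 − 18881 = -18873 (mod 9).
    Reduce coefficients mod 9: 2·t ≡ 0 (mod 9).
    The inverse of 2 mod 9 is 5 (since 2·5 = 10 = 1·9 + 1), so t ≡ 5·0 = 0 ≡ 0 (mod 9).
    Then x = 18881 + 28424·0 = 18881, valid modulo lcm(28424, 9) = 255816: x ≡ 18881 (mod 255816).
Verify against each original: 18881 mod 17 = 11, 18881 mod 8 = 1, 18881 mod 11 = 5, 18881 mod 19 = 14, 18881 mod 9 = 8.

x ≡ 18881 (mod 255816).


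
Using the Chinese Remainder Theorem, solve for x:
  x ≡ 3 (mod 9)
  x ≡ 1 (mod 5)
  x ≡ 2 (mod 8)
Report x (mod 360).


Moduli 9, 5, 8 are pairwise coprime; by CRT there is a unique solution modulo M = 9 · 5 · 8 = 360.
Solve pairwise, accumulating the modulus:
  Start with x ≡ 3 (mod 9).
  Combine with x ≡ 1 (mod 5): since gcd(9, 5) = 1, we get a unique residue mod 45.
    Write x = 3 + 9·t and substitute into x ≡ 1 (mod 5): 9·t ≡ 1 − 3 = -2 (mod 5).
    Reduce coefficients mod 5: 4·t ≡ 3 (mod 5).
    The inverse of 4 mod 5 is 4 (since 4·4 = 16 = 3·5 + 1), so t ≡ 4·3 = 12 ≡ 2 (mod 5).
    Then x = 3 + 9·2 = 21, valid modulo lcm(9, 5) = 45: x ≡ 21 (mod 45).
  Combine with x ≡ 2 (mod 8): since gcd(45, 8) = 1, we get a unique residue mod 360.
    Write x = 21 + 45·t and substitute into x ≡ 2 (mod 8): 45·t ≡ 2 − 21 = -19 (mod 8).
    Reduce coefficients mod 8: 5·t ≡ 5 (mod 8).
    The inverse of 5 mod 8 is 5 (since 5·5 = 25 = 3·8 + 1), so t ≡ 5·5 = 25 ≡ 1 (mod 8).
    Then x = 21 + 45·1 = 66, valid modulo lcm(45, 8) = 360: x ≡ 66 (mod 360).
Verify: 66 mod 9 = 3 ✓, 66 mod 5 = 1 ✓, 66 mod 8 = 2 ✓.

x ≡ 66 (mod 360).


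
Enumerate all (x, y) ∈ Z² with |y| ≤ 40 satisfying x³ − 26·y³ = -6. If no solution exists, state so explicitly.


The equation is x³ - 26y³ = -6. For fixed y, x³ = 26·y³ − 6, so a solution requires the RHS to be a perfect cube.
Strategy: iterate y from -40 to 40, compute RHS = 26·y³ − 6, and check whether it is a (positive or negative) perfect cube.
Check small values of y:
  y = 0: RHS = -6 is not a perfect cube.
  y = 1: RHS = 20 is not a perfect cube.
  y = -1: RHS = -32 is not a perfect cube.
  y = 2: RHS = 202 is not a perfect cube.
  y = -2: RHS = -214 is not a perfect cube.
  y = 3: RHS = 696 is not a perfect cube.
  y = -3: RHS = -708 is not a perfect cube.
Continuing the search up to |y| = 40 finds no solutions either.
No (x, y) in the scanned range satisfies the equation.

No integer solutions with |y| ≤ 40.


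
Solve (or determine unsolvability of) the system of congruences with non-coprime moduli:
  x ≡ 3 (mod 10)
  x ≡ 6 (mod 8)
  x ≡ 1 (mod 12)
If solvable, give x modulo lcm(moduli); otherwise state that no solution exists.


Moduli 10, 8, 12 are not pairwise coprime, so CRT works modulo lcm(m_i) when all pairwise compatibility conditions hold.
Pairwise compatibility: gcd(m_i, m_j) must divide a_i - a_j for every pair.
Merge one congruence at a time:
  Start: x ≡ 3 (mod 10).
  Combine with x ≡ 6 (mod 8): gcd(10, 8) = 2, and 6 - 3 = 3 is NOT divisible by 2.
    ⇒ system is inconsistent (no integer solution).

No solution (the system is inconsistent).


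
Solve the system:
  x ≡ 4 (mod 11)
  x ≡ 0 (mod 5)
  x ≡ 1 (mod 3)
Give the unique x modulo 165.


Moduli 11, 5, 3 are pairwise coprime; by CRT there is a unique solution modulo M = 11 · 5 · 3 = 165.
Solve pairwise, accumulating the modulus:
  Start with x ≡ 4 (mod 11).
  Combine with x ≡ 0 (mod 5): since gcd(11, 5) = 1, we get a unique residue mod 55.
    Write x = 4 + 11·t and substitute into x ≡ 0 (mod 5): 11·t ≡ 0 − 4 = -4 (mod 5).
    Reduce coefficients mod 5: 1·t ≡ 1 (mod 5).
    So t ≡ 1 (mod 5).
    Then x = 4 + 11·1 = 15, valid modulo lcm(11, 5) = 55: x ≡ 15 (mod 55).
  Combine with x ≡ 1 (mod 3): since gcd(55, 3) = 1, we get a unique residue mod 165.
    Write x = 15 + 55·t and substitute into x ≡ 1 (mod 3): 55·t ≡ 1 − 15 = -14 (mod 3).
    Reduce coefficients mod 3: 1·t ≡ 1 (mod 3).
    So t ≡ 1 (mod 3).
    Then x = 15 + 55·1 = 70, valid modulo lcm(55, 3) = 165: x ≡ 70 (mod 165).
Verify: 70 mod 11 = 4 ✓, 70 mod 5 = 0 ✓, 70 mod 3 = 1 ✓.

x ≡ 70 (mod 165).


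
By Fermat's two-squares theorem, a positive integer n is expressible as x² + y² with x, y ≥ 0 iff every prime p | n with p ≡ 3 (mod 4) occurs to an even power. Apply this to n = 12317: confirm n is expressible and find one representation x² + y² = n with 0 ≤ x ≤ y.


Step 1: Factor n = 12317 = 109 · 113.
Step 2: Check the mod-4 condition on each prime factor: 109 ≡ 1 (mod 4), exponent 1; 113 ≡ 1 (mod 4), exponent 1.
All primes ≡ 3 (mod 4) appear to even exponent (or don't appear), so by the two-squares theorem n IS expressible as a sum of two squares.
Step 3: Build a representation. Here n = 109 · 113 is a product of primes ≡ 1 (mod 4). Each prime p ≡ 1 (mod 4) is itself a sum of two squares; find a² by testing p − a² for a perfect square:
  109: 109 − 1² = 108, 109 − 2² = 105, 109 − 3² = 100 = 10² ⇒ 109 = 3² + 10².
  113: 113 − 1² = 112, 113 − 2² = 109, 113 − 3² = 104, 113 − 4² = 97, 113 − 5² = 88, 113 − 6² = 77, 113 − 7² = 64 = 8² ⇒ 113 = 7² + 8².
  Combine using the Brahmagupta–Fibonacci identity (a² + b²)(c² + d²) = (ac − bd)² + (ad + bc)² = (ac + bd)² + (ad − bc)²:
  109 · 113 = 12317: from (3² + 10²)(7² + 8²), take (3·7 − 10·8, 3·8 + 10·7) = (21 − 80, 24 + 70) = (-59, 94); dropping signs (only squares matter) gives (59, 94); check 59² + 94² = 3481 + 8836 = 12317 ✓.
Step 4: Order so x ≤ y and verify: 59² + 94² = 3481 + 8836 = 12317 = n. ✓

n = 12317 = 59² + 94² (one valid representation with x ≤ y).


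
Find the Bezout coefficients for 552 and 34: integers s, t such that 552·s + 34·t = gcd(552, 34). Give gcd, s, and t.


Euclidean algorithm on (552, 34) — divide until remainder is 0:
  552 = 16 · 34 + 8
  34 = 4 · 8 + 2
  8 = 4 · 2 + 0
gcd(552, 34) = 2.
Track Bezout coefficients alongside the remainders: start with r₀ = 552 = a·1 + b·0 (s = 1, t = 0) and r₁ = 34 = a·0 + b·1 (s = 0, t = 1); each new remainder r_{k+1} = r_{k-1} − q_k·r_k inherits s_{k+1} = s_{k-1} − q_k·s_k, t_{k+1} = t_{k-1} − q_k·t_k, so r_k = a·s_k + b·t_k at every step:
  q = 16: r = 8, s = 1 − 16·0 = 1, t = 0 − 16·1 = -16  (check: 552·1 + 34·(-16) = 8)
  q = 4: r = 2, s = 0 − 4·1 = -4, t = 1 − 4·(-16) = 65  (check: 552·(-4) + 34·65 = 2)
The row with r = 2 (the gcd) gives the Bezout coefficients s = -4, t = 65.
Result: 552 · (-4) + 34 · (65) = 2.

gcd(552, 34) = 2; s = -4, t = 65 (check: 552·(-4) + 34·65 = 2).


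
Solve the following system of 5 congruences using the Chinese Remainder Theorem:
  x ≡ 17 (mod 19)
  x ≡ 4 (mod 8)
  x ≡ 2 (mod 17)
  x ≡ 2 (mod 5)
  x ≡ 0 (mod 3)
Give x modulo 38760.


Product of moduli M = 19 · 8 · 17 · 5 · 3 = 38760.
Merge one congruence at a time:
  Start: x ≡ 17 (mod 19).
  Combine with x ≡ 4 (mod 8); new modulus lcm = 152.
    Write x = 17 + 19·t and substitute into x ≡ 4 (mod 8): 19·t ≡ 4 − 17 = -13 (mod 8).
    Reduce coefficients mod 8: 3·t ≡ 3 (mod 8).
    The inverse of 3 mod 8 is 3 (since 3·3 = 9 = 1·8 + 1), so t ≡ 3·3 = 9 ≡ 1 (mod 8).
    Then x = 17 + 19·1 = 36, valid modulo lcm(19, 8) = 152: x ≡ 36 (mod 152).
  Combine with x ≡ 2 (mod 17); new modulus lcm = 2584.
    Write x = 36 + 152·t and substitute into x ≡ 2 (mod 17): 152·t ≡ 2 − 36 = -34 (mod 17).
    Reduce coefficients mod 17: 16·t ≡ 0 (mod 17).
    The inverse of 16 mod 17 is 16 (since 16·16 = 256 = 15·17 + 1), so t ≡ 16·0 = 0 ≡ 0 (mod 17).
    Then x = 36 + 152·0 = 36, valid modulo lcm(152, 17) = 2584: x ≡ 36 (mod 2584).
  Combine with x ≡ 2 (mod 5); new modulus lcm = 12920.
    Write x = 36 + 2584·t and substitute into x ≡ 2 (mod 5): 2584·t ≡ 2 − 36 = -34 (mod 5).
    Reduce coefficients mod 5: 4·t ≡ 1 (mod 5).
    The inverse of 4 mod 5 is 4 (since 4·4 = 16 = 3·5 + 1), so t ≡ 4·1 = 4 ≡ 4 (mod 5).
    Then x = 36 + 2584·4 = 10372, valid modulo lcm(2584, 5) = 12920: x ≡ 10372 (mod 12920).
  Combine with x ≡ 0 (mod 3); new modulus lcm = 38760.
    Write x = 10372 + 12920·t and substitute into x ≡ 0 (mod 3): 12920·t ≡ 0 − 10372 = -10372 (mod 3).
    Reduce coefficients mod 3: 2·t ≡ 2 (mod 3).
    The inverse of 2 mod 3 is 2 (since 2·2 = 4 = 1·3 + 1), so t ≡ 2·2 = 4 ≡ 1 (mod 3).
    Then x = 10372 + 12920·1 = 23292, valid modulo lcm(12920, 3) = 38760: x ≡ 23292 (mod 38760).
Verify against each original: 23292 mod 19 = 17, 23292 mod 8 = 4, 23292 mod 17 = 2, 23292 mod 5 = 2, 23292 mod 3 = 0.

x ≡ 23292 (mod 38760).


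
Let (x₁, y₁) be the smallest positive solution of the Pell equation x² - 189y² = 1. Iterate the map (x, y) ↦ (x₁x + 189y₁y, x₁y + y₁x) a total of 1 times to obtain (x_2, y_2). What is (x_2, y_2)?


Step 1: Find the fundamental solution (x₁, y₁) of x² - 189y² = 1.
  Expand √189 as a continued fraction. a₀ = ⌊√189⌋ = 13; iterate m_{k+1} = d_k·a_k − m_k, d_{k+1} = (189 − m_{k+1}²)/d_k, a_{k+1} = ⌊(a₀ + m_{k+1})/d_{k+1}⌋ (starting m₀ = 0, d₀ = 1), with convergents p_k = a_k·p_{k-1} + p_{k-2}, q_k = a_k·q_{k-1} + q_{k-2} (p₋₁ = 1, q₋₁ = 0):
  k = 0: a₀ = 13; p₀/q₀ = 13/1; p₀² − 189·q₀² = 169 − 189 = -20.
  k = 1: m = 13, d = 20, a = ⌊(13 + 13)/20⌋ = 1; p/q = (1·13 + 1)/(1·1 + 0) = 14/1; p² − 189·q² = 196 − 189 = 7.
  k = 2: m = 7, d = 7, a = ⌊(13 + 7)/7⌋ = 2; p/q = (2·14 + 13)/(2·1 + 1) = 41/3; p² − 189·q² = 1681 − 1701 = -20.
  k = 3: m = 7, d = 20, a = ⌊(13 + 7)/20⌋ = 1; p/q = (1·41 + 14)/(1·3 + 1) = 55/4; p² − 189·q² = 3025 − 3024 = 1.
  The first convergent with p² − 189·q² = 1 gives the fundamental solution (x₁, y₁) = (55, 4).
Step 2: Apply the recurrence (x_{n+1}, y_{n+1}) = (x₁x_n + 189y₁y_n, x₁y_n + y₁x_n) repeatedly.
  From (x_1, y_1) = (55, 4): x_2 = 55·55 + 189·4·4 = 6049; y_2 = 55·4 + 4·55 = 440.
Step 3: Verify x_2² - 189·y_2² = 36590401 - 36590400 = 1 (should be 1). ✓

(x_1, y_1) = (55, 4); (x_2, y_2) = (6049, 440).


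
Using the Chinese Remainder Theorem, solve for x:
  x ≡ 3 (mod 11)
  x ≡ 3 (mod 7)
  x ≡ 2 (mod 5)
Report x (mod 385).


Moduli 11, 7, 5 are pairwise coprime; by CRT there is a unique solution modulo M = 11 · 7 · 5 = 385.
Solve pairwise, accumulating the modulus:
  Start with x ≡ 3 (mod 11).
  Combine with x ≡ 3 (mod 7): since gcd(11, 7) = 1, we get a unique residue mod 77.
    Write x = 3 + 11·t and substitute into x ≡ 3 (mod 7): 11·t ≡ 3 − 3 = 0 (mod 7).
    Reduce coefficients mod 7: 4·t ≡ 0 (mod 7).
    The inverse of 4 mod 7 is 2 (since 4·2 = 8 = 1·7 + 1), so t ≡ 2·0 = 0 ≡ 0 (mod 7).
    Then x = 3 + 11·0 = 3, valid modulo lcm(11, 7) = 77: x ≡ 3 (mod 77).
  Combine with x ≡ 2 (mod 5): since gcd(77, 5) = 1, we get a unique residue mod 385.
    Write x = 3 + 77·t and substitute into x ≡ 2 (mod 5): 77·t ≡ 2 − 3 = -1 (mod 5).
    Reduce coefficients mod 5: 2·t ≡ 4 (mod 5).
    The inverse of 2 mod 5 is 3 (since 2·3 = 6 = 1·5 + 1), so t ≡ 3·4 = 12 ≡ 2 (mod 5).
    Then x = 3 + 77·2 = 157, valid modulo lcm(77, 5) = 385: x ≡ 157 (mod 385).
Verify: 157 mod 11 = 3 ✓, 157 mod 7 = 3 ✓, 157 mod 5 = 2 ✓.

x ≡ 157 (mod 385).


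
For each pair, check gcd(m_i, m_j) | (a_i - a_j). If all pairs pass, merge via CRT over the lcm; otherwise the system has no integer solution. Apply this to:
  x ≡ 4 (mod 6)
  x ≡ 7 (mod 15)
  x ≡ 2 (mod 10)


Moduli 6, 15, 10 are not pairwise coprime, so CRT works modulo lcm(m_i) when all pairwise compatibility conditions hold.
Pairwise compatibility: gcd(m_i, m_j) must divide a_i - a_j for every pair.
Merge one congruence at a time:
  Start: x ≡ 4 (mod 6).
  Combine with x ≡ 7 (mod 15): gcd(6, 15) = 3; 7 - 4 = 3, which IS divisible by 3, so compatible.
    Write x = 4 + 6·t and substitute into x ≡ 7 (mod 15): 6·t ≡ 7 − 4 = 3 (mod 15).
    Divide the congruence (and modulus) by g = 3: 2·t ≡ 1 (mod 5).
    The inverse of 2 mod 5 is 3 (since 2·3 = 6 = 1·5 + 1), so t ≡ 3·1 = 3 ≡ 3 (mod 5).
    Then x = 4 + 6·3 = 22, valid modulo lcm(6, 15) = 30: x ≡ 22 (mod 30).
  Combine with x ≡ 2 (mod 10): gcd(30, 10) = 10; 2 - 22 = -20, which IS divisible by 10, so compatible.
    Write x = 22 + 30·t and substitute into x ≡ 2 (mod 10): 30·t ≡ 2 − 22 = -20 (mod 10).
    Divide the congruence (and modulus) by g = 10: 3·t ≡ -2 (mod 1).
    Modulo 1 every t works; take t = 0.
    Then x = 22 + 30·0 = 22, valid modulo lcm(30, 10) = 30: x ≡ 22 (mod 30).
Verify: 22 mod 6 = 4, 22 mod 15 = 7, 22 mod 10 = 2.

x ≡ 22 (mod 30).


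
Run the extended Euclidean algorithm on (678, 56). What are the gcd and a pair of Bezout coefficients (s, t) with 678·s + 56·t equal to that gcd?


Euclidean algorithm on (678, 56) — divide until remainder is 0:
  678 = 12 · 56 + 6
  56 = 9 · 6 + 2
  6 = 3 · 2 + 0
gcd(678, 56) = 2.
Track Bezout coefficients alongside the remainders: start with r₀ = 678 = a·1 + b·0 (s = 1, t = 0) and r₁ = 56 = a·0 + b·1 (s = 0, t = 1); each new remainder r_{k+1} = r_{k-1} − q_k·r_k inherits s_{k+1} = s_{k-1} − q_k·s_k, t_{k+1} = t_{k-1} − q_k·t_k, so r_k = a·s_k + b·t_k at every step:
  q = 12: r = 6, s = 1 − 12·0 = 1, t = 0 − 12·1 = -12  (check: 678·1 + 56·(-12) = 6)
  q = 9: r = 2, s = 0 − 9·1 = -9, t = 1 − 9·(-12) = 109  (check: 678·(-9) + 56·109 = 2)
The row with r = 2 (the gcd) gives the Bezout coefficients s = -9, t = 109.
Result: 678 · (-9) + 56 · (109) = 2.

gcd(678, 56) = 2; s = -9, t = 109 (check: 678·(-9) + 56·109 = 2).


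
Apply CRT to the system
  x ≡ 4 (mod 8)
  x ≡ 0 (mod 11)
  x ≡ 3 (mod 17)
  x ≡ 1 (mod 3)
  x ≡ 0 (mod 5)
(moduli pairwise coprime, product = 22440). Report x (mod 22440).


Product of moduli M = 8 · 11 · 17 · 3 · 5 = 22440.
Merge one congruence at a time:
  Start: x ≡ 4 (mod 8).
  Combine with x ≡ 0 (mod 11); new modulus lcm = 88.
    Write x = 4 + 8·t and substitute into x ≡ 0 (mod 11): 8·t ≡ 0 − 4 = -4 (mod 11).
    Reduce coefficients mod 11: 8·t ≡ 7 (mod 11).
    The inverse of 8 mod 11 is 7 (since 8·7 = 56 = 5·11 + 1), so t ≡ 7·7 = 49 ≡ 5 (mod 11).
    Then x = 4 + 8·5 = 44, valid modulo lcm(8, 11) = 88: x ≡ 44 (mod 88).
  Combine with x ≡ 3 (mod 17); new modulus lcm = 1496.
    Write x = 44 + 88·t and substitute into x ≡ 3 (mod 17): 88·t ≡ 3 − 44 = -41 (mod 17).
    Reduce coefficients mod 17: 3·t ≡ 10 (mod 17).
    The inverse of 3 mod 17 is 6 (since 3·6 = 18 = 1·17 + 1), so t ≡ 6·10 = 60 ≡ 9 (mod 17).
    Then x = 44 + 88·9 = 836, valid modulo lcm(88, 17) = 1496: x ≡ 836 (mod 1496).
  Combine with x ≡ 1 (mod 3); new modulus lcm = 4488.
    Write x = 836 + 1496·t and substitute into x ≡ 1 (mod 3): 1496·t ≡ 1 − 836 = -835 (mod 3).
    Reduce coefficients mod 3: 2·t ≡ 2 (mod 3).
    The inverse of 2 mod 3 is 2 (since 2·2 = 4 = 1·3 + 1), so t ≡ 2·2 = 4 ≡ 1 (mod 3).
    Then x = 836 + 1496·1 = 2332, valid modulo lcm(1496, 3) = 4488: x ≡ 2332 (mod 4488).
  Combine with x ≡ 0 (mod 5); new modulus lcm = 22440.
    Write x = 2332 + 4488·t and substitute into x ≡ 0 (mod 5): 4488·t ≡ 0 − 2332 = -2332 (mod 5).
    Reduce coefficients mod 5: 3·t ≡ 3 (mod 5).
    The inverse of 3 mod 5 is 2 (since 3·2 = 6 = 1·5 + 1), so t ≡ 2·3 = 6 ≡ 1 (mod 5).
    Then x = 2332 + 4488·1 = 6820, valid modulo lcm(4488, 5) = 22440: x ≡ 6820 (mod 22440).
Verify against each original: 6820 mod 8 = 4, 6820 mod 11 = 0, 6820 mod 17 = 3, 6820 mod 3 = 1, 6820 mod 5 = 0.

x ≡ 6820 (mod 22440).


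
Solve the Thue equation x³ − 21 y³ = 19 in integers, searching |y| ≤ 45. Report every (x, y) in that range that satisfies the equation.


The equation is x³ - 21y³ = 19. For fixed y, x³ = 21·y³ + 19, so a solution requires the RHS to be a perfect cube.
Strategy: iterate y from -45 to 45, compute RHS = 21·y³ + 19, and check whether it is a (positive or negative) perfect cube.
Check small values of y:
  y = 0: RHS = 19 is not a perfect cube.
  y = 1: RHS = 40 is not a perfect cube.
  y = -1: RHS = -2 is not a perfect cube.
  y = 2: RHS = 187 is not a perfect cube.
  y = -2: RHS = -149 is not a perfect cube.
  y = 3: RHS = 586 is not a perfect cube.
  y = -3: RHS = -548 is not a perfect cube.
Continuing the search up to |y| = 45 finds no solutions either.
No (x, y) in the scanned range satisfies the equation.

No integer solutions with |y| ≤ 45.


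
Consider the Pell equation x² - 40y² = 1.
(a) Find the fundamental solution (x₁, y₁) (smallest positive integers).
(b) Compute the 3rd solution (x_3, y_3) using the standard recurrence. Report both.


Step 1: Find the fundamental solution (x₁, y₁) of x² - 40y² = 1.
  Expand √40 as a continued fraction. a₀ = ⌊√40⌋ = 6; iterate m_{k+1} = d_k·a_k − m_k, d_{k+1} = (40 − m_{k+1}²)/d_k, a_{k+1} = ⌊(a₀ + m_{k+1})/d_{k+1}⌋ (starting m₀ = 0, d₀ = 1), with convergents p_k = a_k·p_{k-1} + p_{k-2}, q_k = a_k·q_{k-1} + q_{k-2} (p₋₁ = 1, q₋₁ = 0):
  k = 0: a₀ = 6; p₀/q₀ = 6/1; p₀² − 40·q₀² = 36 − 40 = -4.
  k = 1: m = 6, d = 4, a = ⌊(6 + 6)/4⌋ = 3; p/q = (3·6 + 1)/(3·1 + 0) = 19/3; p² − 40·q² = 361 − 360 = 1.
  The first convergent with p² − 40·q² = 1 gives the fundamental solution (x₁, y₁) = (19, 3).
Step 2: Apply the recurrence (x_{n+1}, y_{n+1}) = (x₁x_n + 40y₁y_n, x₁y_n + y₁x_n) repeatedly.
  From (x_1, y_1) = (19, 3): x_2 = 19·19 + 40·3·3 = 721; y_2 = 19·3 + 3·19 = 114.
  From (x_2, y_2) = (721, 114): x_3 = 19·721 + 40·3·114 = 27379; y_3 = 19·114 + 3·721 = 4329.
Step 3: Verify x_3² - 40·y_3² = 749609641 - 749609640 = 1 (should be 1). ✓

(x_1, y_1) = (19, 3); (x_3, y_3) = (27379, 4329).


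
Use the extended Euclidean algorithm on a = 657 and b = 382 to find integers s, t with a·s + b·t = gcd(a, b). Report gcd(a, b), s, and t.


Euclidean algorithm on (657, 382) — divide until remainder is 0:
  657 = 1 · 382 + 275
  382 = 1 · 275 + 107
  275 = 2 · 107 + 61
  107 = 1 · 61 + 46
  61 = 1 · 46 + 15
  46 = 3 · 15 + 1
  15 = 15 · 1 + 0
gcd(657, 382) = 1.
Track Bezout coefficients alongside the remainders: start with r₀ = 657 = a·1 + b·0 (s = 1, t = 0) and r₁ = 382 = a·0 + b·1 (s = 0, t = 1); each new remainder r_{k+1} = r_{k-1} − q_k·r_k inherits s_{k+1} = s_{k-1} − q_k·s_k, t_{k+1} = t_{k-1} − q_k·t_k, so r_k = a·s_k + b·t_k at every step:
  q = 1: r = 275, s = 1 − 1·0 = 1, t = 0 − 1·1 = -1  (check: 657·1 + 382·(-1) = 275)
  q = 1: r = 107, s = 0 − 1·1 = -1, t = 1 − 1·(-1) = 2  (check: 657·(-1) + 382·2 = 107)
  q = 2: r = 61, s = 1 − 2·(-1) = 3, t = -1 − 2·2 = -5  (check: 657·3 + 382·(-5) = 61)
  q = 1: r = 46, s = -1 − 1·3 = -4, t = 2 − 1·(-5) = 7  (check: 657·(-4) + 382·7 = 46)
  q = 1: r = 15, s = 3 − 1·(-4) = 7, t = -5 − 1·7 = -12  (check: 657·7 + 382·(-12) = 15)
  q = 3: r = 1, s = -4 − 3·7 = -25, t = 7 − 3·(-12) = 43  (check: 657·(-25) + 382·43 = 1)
The row with r = 1 (the gcd) gives the Bezout coefficients s = -25, t = 43.
Result: 657 · (-25) + 382 · (43) = 1.

gcd(657, 382) = 1; s = -25, t = 43 (check: 657·(-25) + 382·43 = 1).


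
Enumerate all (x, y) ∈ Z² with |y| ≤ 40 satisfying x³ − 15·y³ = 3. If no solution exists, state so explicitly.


The equation is x³ - 15y³ = 3. For fixed y, x³ = 15·y³ + 3, so a solution requires the RHS to be a perfect cube.
Strategy: iterate y from -40 to 40, compute RHS = 15·y³ + 3, and check whether it is a (positive or negative) perfect cube.
Check small values of y:
  y = 0: RHS = 3 is not a perfect cube.
  y = 1: RHS = 18 is not a perfect cube.
  y = -1: RHS = -12 is not a perfect cube.
  y = 2: RHS = 123 is not a perfect cube.
  y = -2: RHS = -117 is not a perfect cube.
  y = 3: RHS = 408 is not a perfect cube.
  y = -3: RHS = -402 is not a perfect cube.
Continuing the search up to |y| = 40 finds no solutions either.
No (x, y) in the scanned range satisfies the equation.

No integer solutions with |y| ≤ 40.


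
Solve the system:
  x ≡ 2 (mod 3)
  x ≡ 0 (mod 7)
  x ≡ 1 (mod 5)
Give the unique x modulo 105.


Moduli 3, 7, 5 are pairwise coprime; by CRT there is a unique solution modulo M = 3 · 7 · 5 = 105.
Solve pairwise, accumulating the modulus:
  Start with x ≡ 2 (mod 3).
  Combine with x ≡ 0 (mod 7): since gcd(3, 7) = 1, we get a unique residue mod 21.
    Write x = 2 + 3·t and substitute into x ≡ 0 (mod 7): 3·t ≡ 0 − 2 = -2 (mod 7).
    Reduce coefficients mod 7: 3·t ≡ 5 (mod 7).
    The inverse of 3 mod 7 is 5 (since 3·5 = 15 = 2·7 + 1), so t ≡ 5·5 = 25 ≡ 4 (mod 7).
    Then x = 2 + 3·4 = 14, valid modulo lcm(3, 7) = 21: x ≡ 14 (mod 21).
  Combine with x ≡ 1 (mod 5): since gcd(21, 5) = 1, we get a unique residue mod 105.
    Write x = 14 + 21·t and substitute into x ≡ 1 (mod 5): 21·t ≡ 1 − 14 = -13 (mod 5).
    Reduce coefficients mod 5: 1·t ≡ 2 (mod 5).
    So t ≡ 2 (mod 5).
    Then x = 14 + 21·2 = 56, valid modulo lcm(21, 5) = 105: x ≡ 56 (mod 105).
Verify: 56 mod 3 = 2 ✓, 56 mod 7 = 0 ✓, 56 mod 5 = 1 ✓.

x ≡ 56 (mod 105).


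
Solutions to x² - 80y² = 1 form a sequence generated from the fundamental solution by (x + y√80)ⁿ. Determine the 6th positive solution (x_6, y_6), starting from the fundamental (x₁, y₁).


Step 1: Find the fundamental solution (x₁, y₁) of x² - 80y² = 1.
  Expand √80 as a continued fraction. a₀ = ⌊√80⌋ = 8; iterate m_{k+1} = d_k·a_k − m_k, d_{k+1} = (80 − m_{k+1}²)/d_k, a_{k+1} = ⌊(a₀ + m_{k+1})/d_{k+1}⌋ (starting m₀ = 0, d₀ = 1), with convergents p_k = a_k·p_{k-1} + p_{k-2}, q_k = a_k·q_{k-1} + q_{k-2} (p₋₁ = 1, q₋₁ = 0):
  k = 0: a₀ = 8; p₀/q₀ = 8/1; p₀² − 80·q₀² = 64 − 80 = -16.
  k = 1: m = 8, d = 16, a = ⌊(8 + 8)/16⌋ = 1; p/q = (1·8 + 1)/(1·1 + 0) = 9/1; p² − 80·q² = 81 − 80 = 1.
  The first convergent with p² − 80·q² = 1 gives the fundamental solution (x₁, y₁) = (9, 1).
Step 2: Apply the recurrence (x_{n+1}, y_{n+1}) = (x₁x_n + 80y₁y_n, x₁y_n + y₁x_n) repeatedly.
  From (x_1, y_1) = (9, 1): x_2 = 9·9 + 80·1·1 = 161; y_2 = 9·1 + 1·9 = 18.
  From (x_2, y_2) = (161, 18): x_3 = 9·161 + 80·1·18 = 2889; y_3 = 9·18 + 1·161 = 323.
  From (x_3, y_3) = (2889, 323): x_4 = 9·2889 + 80·1·323 = 51841; y_4 = 9·323 + 1·2889 = 5796.
  From (x_4, y_4) = (51841, 5796): x_5 = 9·51841 + 80·1·5796 = 930249; y_5 = 9·5796 + 1·51841 = 104005.
  From (x_5, y_5) = (930249, 104005): x_6 = 9·930249 + 80·1·104005 = 16692641; y_6 = 9·104005 + 1·930249 = 1866294.
Step 3: Verify x_6² - 80·y_6² = 278644263554881 - 278644263554880 = 1 (should be 1). ✓

(x_1, y_1) = (9, 1); (x_6, y_6) = (16692641, 1866294).


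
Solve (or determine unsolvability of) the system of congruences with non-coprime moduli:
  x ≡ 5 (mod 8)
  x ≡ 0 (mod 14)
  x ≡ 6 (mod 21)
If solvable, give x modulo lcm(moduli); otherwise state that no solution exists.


Moduli 8, 14, 21 are not pairwise coprime, so CRT works modulo lcm(m_i) when all pairwise compatibility conditions hold.
Pairwise compatibility: gcd(m_i, m_j) must divide a_i - a_j for every pair.
Merge one congruence at a time:
  Start: x ≡ 5 (mod 8).
  Combine with x ≡ 0 (mod 14): gcd(8, 14) = 2, and 0 - 5 = -5 is NOT divisible by 2.
    ⇒ system is inconsistent (no integer solution).

No solution (the system is inconsistent).


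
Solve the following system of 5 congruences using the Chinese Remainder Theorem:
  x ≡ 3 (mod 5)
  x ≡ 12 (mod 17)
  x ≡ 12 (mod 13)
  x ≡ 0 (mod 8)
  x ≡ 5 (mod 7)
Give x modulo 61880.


Product of moduli M = 5 · 17 · 13 · 8 · 7 = 61880.
Merge one congruence at a time:
  Start: x ≡ 3 (mod 5).
  Combine with x ≡ 12 (mod 17); new modulus lcm = 85.
    Write x = 3 + 5·t and substitute into x ≡ 12 (mod 17): 5·t ≡ 12 − 3 = 9 (mod 17).
    The inverse of 5 mod 17 is 7 (since 5·7 = 35 = 2·17 + 1), so t ≡ 7·9 = 63 ≡ 12 (mod 17).
    Then x = 3 + 5·12 = 63, valid modulo lcm(5, 17) = 85: x ≡ 63 (mod 85).
  Combine with x ≡ 12 (mod 13); new modulus lcm = 1105.
    Write x = 63 + 85·t and substitute into x ≡ 12 (mod 13): 85·t ≡ 12 − 63 = -51 (mod 13).
    Reduce coefficients mod 13: 7·t ≡ 1 (mod 13).
    The inverse of 7 mod 13 is 2 (since 7·2 = 14 = 1·13 + 1), so t ≡ 2·1 = 2 ≡ 2 (mod 13).
    Then x = 63 + 85·2 = 233, valid modulo lcm(85, 13) = 1105: x ≡ 233 (mod 1105).
  Combine with x ≡ 0 (mod 8); new modulus lcm = 8840.
    Write x = 233 + 1105·t and substitute into x ≡ 0 (mod 8): 1105·t ≡ 0 − 233 = -233 (mod 8).
    Reduce coefficients mod 8: 1·t ≡ 7 (mod 8).
    So t ≡ 7 (mod 8).
    Then x = 233 + 1105·7 = 7968, valid modulo lcm(1105, 8) = 8840: x ≡ 7968 (mod 8840).
  Combine with x ≡ 5 (mod 7); new modulus lcm = 61880.
    Write x = 7968 + 8840·t and substitute into x ≡ 5 (mod 7): 8840·t ≡ 5 − 7968 = -7963 (mod 7).
    Reduce coefficients mod 7: 6·t ≡ 3 (mod 7).
    The inverse of 6 mod 7 is 6 (since 6·6 = 36 = 5·7 + 1), so t ≡ 6·3 = 18 ≡ 4 (mod 7).
    Then x = 7968 + 8840·4 = 43328, valid modulo lcm(8840, 7) = 61880: x ≡ 43328 (mod 61880).
Verify against each original: 43328 mod 5 = 3, 43328 mod 17 = 12, 43328 mod 13 = 12, 43328 mod 8 = 0, 43328 mod 7 = 5.

x ≡ 43328 (mod 61880).
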